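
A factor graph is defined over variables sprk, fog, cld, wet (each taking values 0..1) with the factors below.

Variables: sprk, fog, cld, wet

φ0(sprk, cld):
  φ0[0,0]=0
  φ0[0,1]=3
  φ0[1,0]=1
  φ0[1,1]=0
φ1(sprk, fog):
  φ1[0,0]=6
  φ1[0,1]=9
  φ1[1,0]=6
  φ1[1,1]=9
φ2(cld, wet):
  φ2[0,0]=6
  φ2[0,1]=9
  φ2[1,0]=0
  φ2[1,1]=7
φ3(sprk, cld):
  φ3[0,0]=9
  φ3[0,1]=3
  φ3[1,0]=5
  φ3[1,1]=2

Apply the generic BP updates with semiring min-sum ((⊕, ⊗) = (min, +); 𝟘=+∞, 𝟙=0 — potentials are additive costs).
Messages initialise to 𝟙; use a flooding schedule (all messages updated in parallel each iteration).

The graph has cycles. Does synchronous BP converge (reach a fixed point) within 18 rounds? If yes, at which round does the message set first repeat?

init: all messages = 𝟙 over 2 values
r1 m[φ0→sprk] = [0, 0]
r1 m[φ0→cld] = [0, 0]
r1 m[φ1→sprk] = [6, 6]
r1 m[φ1→fog] = [6, 9]
r1 m[φ2→cld] = [6, 0]
r1 m[φ2→wet] = [0, 7]
r1 m[φ3→sprk] = [3, 2]
r1 m[φ3→cld] = [5, 2]
r1 m[sprk→φ0] = [0, 0]
r1 m[sprk→φ1] = [0, 0]
r1 m[sprk→φ3] = [0, 0]
r1 m[fog→φ1] = [0, 0]
r1 m[cld→φ0] = [0, 0]
r1 m[cld→φ2] = [0, 0]
r1 m[cld→φ3] = [0, 0]
r1 m[wet→φ2] = [0, 0]
r2 m[φ0→sprk] = [0, 0]
r2 m[φ0→cld] = [0, 0]
r2 m[φ1→sprk] = [6, 6]
r2 m[φ1→fog] = [6, 9]
r2 m[φ2→cld] = [6, 0]
r2 m[φ2→wet] = [0, 7]
r2 m[φ3→sprk] = [3, 2]
r2 m[φ3→cld] = [5, 2]
r2 m[sprk→φ0] = [9, 8]
r2 m[sprk→φ1] = [3, 2]
r2 m[sprk→φ3] = [6, 6]
r2 m[fog→φ1] = [0, 0]
r2 m[cld→φ0] = [11, 2]
r2 m[cld→φ2] = [5, 2]
r2 m[cld→φ3] = [6, 0]
r2 m[wet→φ2] = [0, 0]
r3 m[φ0→sprk] = [5, 2]
r3 m[φ0→cld] = [9, 8]
r3 m[φ1→sprk] = [6, 6]
r3 m[φ1→fog] = [8, 11]
r3 m[φ2→cld] = [6, 0]
r3 m[φ2→wet] = [2, 9]
r3 m[φ3→sprk] = [3, 2]
r3 m[φ3→cld] = [11, 8]
r3 m[sprk→φ0] = [9, 8]
r3 m[sprk→φ1] = [3, 2]
r3 m[sprk→φ3] = [6, 6]
r3 m[fog→φ1] = [0, 0]
r3 m[cld→φ0] = [11, 2]
r3 m[cld→φ2] = [5, 2]
r3 m[cld→φ3] = [6, 0]
r3 m[wet→φ2] = [0, 0]
r4 m[φ0→sprk] = [5, 2]
r4 m[φ0→cld] = [9, 8]
r4 m[φ1→sprk] = [6, 6]
r4 m[φ1→fog] = [8, 11]
r4 m[φ2→cld] = [6, 0]
r4 m[φ2→wet] = [2, 9]
r4 m[φ3→sprk] = [3, 2]
r4 m[φ3→cld] = [11, 8]
r4 m[sprk→φ0] = [9, 8]
r4 m[sprk→φ1] = [8, 4]
r4 m[sprk→φ3] = [11, 8]
r4 m[fog→φ1] = [0, 0]
r4 m[cld→φ0] = [17, 8]
r4 m[cld→φ2] = [20, 16]
r4 m[cld→φ3] = [15, 8]
r4 m[wet→φ2] = [0, 0]
r5 m[φ0→sprk] = [11, 8]
r5 m[φ0→cld] = [9, 8]
r5 m[φ1→sprk] = [6, 6]
r5 m[φ1→fog] = [10, 13]
r5 m[φ2→cld] = [6, 0]
r5 m[φ2→wet] = [16, 23]
r5 m[φ3→sprk] = [11, 10]
r5 m[φ3→cld] = [13, 10]
r5 m[sprk→φ0] = [9, 8]
r5 m[sprk→φ1] = [8, 4]
r5 m[sprk→φ3] = [11, 8]
r5 m[fog→φ1] = [0, 0]
r5 m[cld→φ0] = [17, 8]
r5 m[cld→φ2] = [20, 16]
r5 m[cld→φ3] = [15, 8]
r5 m[wet→φ2] = [0, 0]
r6 m[φ0→sprk] = [11, 8]
r6 m[φ0→cld] = [9, 8]
r6 m[φ1→sprk] = [6, 6]
r6 m[φ1→fog] = [10, 13]
r6 m[φ2→cld] = [6, 0]
r6 m[φ2→wet] = [16, 23]
r6 m[φ3→sprk] = [11, 10]
r6 m[φ3→cld] = [13, 10]
r6 m[sprk→φ0] = [17, 16]
r6 m[sprk→φ1] = [22, 18]
r6 m[sprk→φ3] = [17, 14]
r6 m[fog→φ1] = [0, 0]
r6 m[cld→φ0] = [19, 10]
r6 m[cld→φ2] = [22, 18]
r6 m[cld→φ3] = [15, 8]
r6 m[wet→φ2] = [0, 0]
r7 m[φ0→sprk] = [13, 10]
r7 m[φ0→cld] = [17, 16]
r7 m[φ1→sprk] = [6, 6]
r7 m[φ1→fog] = [24, 27]
r7 m[φ2→cld] = [6, 0]
r7 m[φ2→wet] = [18, 25]
r7 m[φ3→sprk] = [11, 10]
r7 m[φ3→cld] = [19, 16]
r7 m[sprk→φ0] = [17, 16]
r7 m[sprk→φ1] = [22, 18]
r7 m[sprk→φ3] = [17, 14]
r7 m[fog→φ1] = [0, 0]
r7 m[cld→φ0] = [19, 10]
r7 m[cld→φ2] = [22, 18]
r7 m[cld→φ3] = [15, 8]
r7 m[wet→φ2] = [0, 0]
r8 m[φ0→sprk] = [13, 10]
r8 m[φ0→cld] = [17, 16]
r8 m[φ1→sprk] = [6, 6]
r8 m[φ1→fog] = [24, 27]
r8 m[φ2→cld] = [6, 0]
r8 m[φ2→wet] = [18, 25]
r8 m[φ3→sprk] = [11, 10]
r8 m[φ3→cld] = [19, 16]
r8 m[sprk→φ0] = [17, 16]
r8 m[sprk→φ1] = [24, 20]
r8 m[sprk→φ3] = [19, 16]
r8 m[fog→φ1] = [0, 0]
r8 m[cld→φ0] = [25, 16]
r8 m[cld→φ2] = [36, 32]
r8 m[cld→φ3] = [23, 16]
r8 m[wet→φ2] = [0, 0]
r9 m[φ0→sprk] = [19, 16]
r9 m[φ0→cld] = [17, 16]
r9 m[φ1→sprk] = [6, 6]
r9 m[φ1→fog] = [26, 29]
r9 m[φ2→cld] = [6, 0]
r9 m[φ2→wet] = [32, 39]
r9 m[φ3→sprk] = [19, 18]
r9 m[φ3→cld] = [21, 18]
r9 m[sprk→φ0] = [17, 16]
r9 m[sprk→φ1] = [24, 20]
r9 m[sprk→φ3] = [19, 16]
r9 m[fog→φ1] = [0, 0]
r9 m[cld→φ0] = [25, 16]
r9 m[cld→φ2] = [36, 32]
r9 m[cld→φ3] = [23, 16]
r9 m[wet→φ2] = [0, 0]
r10 m[φ0→sprk] = [19, 16]
r10 m[φ0→cld] = [17, 16]
r10 m[φ1→sprk] = [6, 6]
r10 m[φ1→fog] = [26, 29]
r10 m[φ2→cld] = [6, 0]
r10 m[φ2→wet] = [32, 39]
r10 m[φ3→sprk] = [19, 18]
r10 m[φ3→cld] = [21, 18]
r10 m[sprk→φ0] = [25, 24]
r10 m[sprk→φ1] = [38, 34]
r10 m[sprk→φ3] = [25, 22]
r10 m[fog→φ1] = [0, 0]
r10 m[cld→φ0] = [27, 18]
r10 m[cld→φ2] = [38, 34]
r10 m[cld→φ3] = [23, 16]
r10 m[wet→φ2] = [0, 0]
r11 m[φ0→sprk] = [21, 18]
r11 m[φ0→cld] = [25, 24]
r11 m[φ1→sprk] = [6, 6]
r11 m[φ1→fog] = [40, 43]
r11 m[φ2→cld] = [6, 0]
r11 m[φ2→wet] = [34, 41]
r11 m[φ3→sprk] = [19, 18]
r11 m[φ3→cld] = [27, 24]
r11 m[sprk→φ0] = [25, 24]
r11 m[sprk→φ1] = [38, 34]
r11 m[sprk→φ3] = [25, 22]
r11 m[fog→φ1] = [0, 0]
r11 m[cld→φ0] = [27, 18]
r11 m[cld→φ2] = [38, 34]
r11 m[cld→φ3] = [23, 16]
r11 m[wet→φ2] = [0, 0]
r12 m[φ0→sprk] = [21, 18]
r12 m[φ0→cld] = [25, 24]
r12 m[φ1→sprk] = [6, 6]
r12 m[φ1→fog] = [40, 43]
r12 m[φ2→cld] = [6, 0]
r12 m[φ2→wet] = [34, 41]
r12 m[φ3→sprk] = [19, 18]
r12 m[φ3→cld] = [27, 24]
r12 m[sprk→φ0] = [25, 24]
r12 m[sprk→φ1] = [40, 36]
r12 m[sprk→φ3] = [27, 24]
r12 m[fog→φ1] = [0, 0]
r12 m[cld→φ0] = [33, 24]
r12 m[cld→φ2] = [52, 48]
r12 m[cld→φ3] = [31, 24]
r12 m[wet→φ2] = [0, 0]
r13 m[φ0→sprk] = [27, 24]
r13 m[φ0→cld] = [25, 24]
r13 m[φ1→sprk] = [6, 6]
r13 m[φ1→fog] = [42, 45]
r13 m[φ2→cld] = [6, 0]
r13 m[φ2→wet] = [48, 55]
r13 m[φ3→sprk] = [27, 26]
r13 m[φ3→cld] = [29, 26]
r13 m[sprk→φ0] = [25, 24]
r13 m[sprk→φ1] = [40, 36]
r13 m[sprk→φ3] = [27, 24]
r13 m[fog→φ1] = [0, 0]
r13 m[cld→φ0] = [33, 24]
r13 m[cld→φ2] = [52, 48]
r13 m[cld→φ3] = [31, 24]
r13 m[wet→φ2] = [0, 0]
r14 m[φ0→sprk] = [27, 24]
r14 m[φ0→cld] = [25, 24]
r14 m[φ1→sprk] = [6, 6]
r14 m[φ1→fog] = [42, 45]
r14 m[φ2→cld] = [6, 0]
r14 m[φ2→wet] = [48, 55]
r14 m[φ3→sprk] = [27, 26]
r14 m[φ3→cld] = [29, 26]
r14 m[sprk→φ0] = [33, 32]
r14 m[sprk→φ1] = [54, 50]
r14 m[sprk→φ3] = [33, 30]
r14 m[fog→φ1] = [0, 0]
r14 m[cld→φ0] = [35, 26]
r14 m[cld→φ2] = [54, 50]
r14 m[cld→φ3] = [31, 24]
r14 m[wet→φ2] = [0, 0]
r15 m[φ0→sprk] = [29, 26]
r15 m[φ0→cld] = [33, 32]
r15 m[φ1→sprk] = [6, 6]
r15 m[φ1→fog] = [56, 59]
r15 m[φ2→cld] = [6, 0]
r15 m[φ2→wet] = [50, 57]
r15 m[φ3→sprk] = [27, 26]
r15 m[φ3→cld] = [35, 32]
r15 m[sprk→φ0] = [33, 32]
r15 m[sprk→φ1] = [54, 50]
r15 m[sprk→φ3] = [33, 30]
r15 m[fog→φ1] = [0, 0]
r15 m[cld→φ0] = [35, 26]
r15 m[cld→φ2] = [54, 50]
r15 m[cld→φ3] = [31, 24]
r15 m[wet→φ2] = [0, 0]
r16 m[φ0→sprk] = [29, 26]
r16 m[φ0→cld] = [33, 32]
r16 m[φ1→sprk] = [6, 6]
r16 m[φ1→fog] = [56, 59]
r16 m[φ2→cld] = [6, 0]
r16 m[φ2→wet] = [50, 57]
r16 m[φ3→sprk] = [27, 26]
r16 m[φ3→cld] = [35, 32]
r16 m[sprk→φ0] = [33, 32]
r16 m[sprk→φ1] = [56, 52]
r16 m[sprk→φ3] = [35, 32]
r16 m[fog→φ1] = [0, 0]
r16 m[cld→φ0] = [41, 32]
r16 m[cld→φ2] = [68, 64]
r16 m[cld→φ3] = [39, 32]
r16 m[wet→φ2] = [0, 0]
r17 m[φ0→sprk] = [35, 32]
r17 m[φ0→cld] = [33, 32]
r17 m[φ1→sprk] = [6, 6]
r17 m[φ1→fog] = [58, 61]
r17 m[φ2→cld] = [6, 0]
r17 m[φ2→wet] = [64, 71]
r17 m[φ3→sprk] = [35, 34]
r17 m[φ3→cld] = [37, 34]
r17 m[sprk→φ0] = [33, 32]
r17 m[sprk→φ1] = [56, 52]
r17 m[sprk→φ3] = [35, 32]
r17 m[fog→φ1] = [0, 0]
r17 m[cld→φ0] = [41, 32]
r17 m[cld→φ2] = [68, 64]
r17 m[cld→φ3] = [39, 32]
r17 m[wet→φ2] = [0, 0]
r18 m[φ0→sprk] = [35, 32]
r18 m[φ0→cld] = [33, 32]
r18 m[φ1→sprk] = [6, 6]
r18 m[φ1→fog] = [58, 61]
r18 m[φ2→cld] = [6, 0]
r18 m[φ2→wet] = [64, 71]
r18 m[φ3→sprk] = [35, 34]
r18 m[φ3→cld] = [37, 34]
r18 m[sprk→φ0] = [41, 40]
r18 m[sprk→φ1] = [70, 66]
r18 m[sprk→φ3] = [41, 38]
r18 m[fog→φ1] = [0, 0]
r18 m[cld→φ0] = [43, 34]
r18 m[cld→φ2] = [70, 66]
r18 m[cld→φ3] = [39, 32]
r18 m[wet→φ2] = [0, 0]
no fixed point within 18 rounds

NOT CONVERGED within 18 rounds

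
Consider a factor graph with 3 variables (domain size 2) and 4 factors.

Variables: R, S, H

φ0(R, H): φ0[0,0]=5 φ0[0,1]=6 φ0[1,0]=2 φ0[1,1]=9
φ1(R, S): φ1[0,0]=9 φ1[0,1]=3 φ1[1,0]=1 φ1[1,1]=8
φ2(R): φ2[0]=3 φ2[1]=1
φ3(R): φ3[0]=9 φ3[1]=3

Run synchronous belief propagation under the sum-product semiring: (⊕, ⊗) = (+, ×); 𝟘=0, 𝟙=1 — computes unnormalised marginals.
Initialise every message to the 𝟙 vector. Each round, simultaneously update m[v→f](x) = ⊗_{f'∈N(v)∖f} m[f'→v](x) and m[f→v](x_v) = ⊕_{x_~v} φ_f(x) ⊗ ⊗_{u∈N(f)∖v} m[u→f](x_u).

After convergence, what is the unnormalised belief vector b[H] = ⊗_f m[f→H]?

b[H] = [1674, 2187]

init: all messages = 𝟙 over 2 values
r1 m[φ0→R] = [11, 11]
r1 m[φ0→H] = [7, 15]
r1 m[φ1→R] = [12, 9]
r1 m[φ1→S] = [10, 11]
r1 m[φ2→R] = [3, 1]
r1 m[φ3→R] = [9, 3]
r1 m[R→φ0] = [1, 1]
r1 m[R→φ1] = [1, 1]
r1 m[R→φ2] = [1, 1]
r1 m[R→φ3] = [1, 1]
r1 m[S→φ1] = [1, 1]
r1 m[H→φ0] = [1, 1]
r2 m[φ0→R] = [11, 11]
r2 m[φ0→H] = [7, 15]
r2 m[φ1→R] = [12, 9]
r2 m[φ1→S] = [10, 11]
r2 m[φ2→R] = [3, 1]
r2 m[φ3→R] = [9, 3]
r2 m[R→φ0] = [324, 27]
r2 m[R→φ1] = [297, 33]
r2 m[R→φ2] = [1188, 297]
r2 m[R→φ3] = [396, 99]
r2 m[S→φ1] = [1, 1]
r2 m[H→φ0] = [1, 1]
r3 m[φ0→R] = [11, 11]
r3 m[φ0→H] = [1674, 2187]
r3 m[φ1→R] = [12, 9]
r3 m[φ1→S] = [2706, 1155]
r3 m[φ2→R] = [3, 1]
r3 m[φ3→R] = [9, 3]
r3 m[R→φ0] = [324, 27]
r3 m[R→φ1] = [297, 33]
r3 m[R→φ2] = [1188, 297]
r3 m[R→φ3] = [396, 99]
r3 m[S→φ1] = [1, 1]
r3 m[H→φ0] = [1, 1]
r4 m[φ0→R] = [11, 11]
r4 m[φ0→H] = [1674, 2187]
r4 m[φ1→R] = [12, 9]
r4 m[φ1→S] = [2706, 1155]
r4 m[φ2→R] = [3, 1]
r4 m[φ3→R] = [9, 3]
r4 m[R→φ0] = [324, 27]
r4 m[R→φ1] = [297, 33]
r4 m[R→φ2] = [1188, 297]
r4 m[R→φ3] = [396, 99]
r4 m[S→φ1] = [1, 1]
r4 m[H→φ0] = [1, 1]
fixed point reached at round 4
b[H] = ⊗ incoming = [1674, 2187]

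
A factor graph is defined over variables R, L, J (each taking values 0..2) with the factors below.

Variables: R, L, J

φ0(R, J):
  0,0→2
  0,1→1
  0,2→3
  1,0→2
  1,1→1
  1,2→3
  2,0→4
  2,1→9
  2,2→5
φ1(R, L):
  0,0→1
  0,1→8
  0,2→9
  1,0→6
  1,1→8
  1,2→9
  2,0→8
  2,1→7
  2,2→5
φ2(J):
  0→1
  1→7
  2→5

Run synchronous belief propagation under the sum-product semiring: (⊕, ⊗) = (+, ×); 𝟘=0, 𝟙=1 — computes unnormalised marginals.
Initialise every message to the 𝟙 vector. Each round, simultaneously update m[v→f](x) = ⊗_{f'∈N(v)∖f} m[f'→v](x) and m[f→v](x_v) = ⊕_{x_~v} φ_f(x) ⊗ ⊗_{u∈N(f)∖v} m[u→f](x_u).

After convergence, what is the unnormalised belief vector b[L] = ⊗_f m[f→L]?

b[L] = [904, 1028, 892]

init: all messages = 𝟙 over 3 values
r1 m[φ0→R] = [6, 6, 18]
r1 m[φ0→J] = [8, 11, 11]
r1 m[φ1→R] = [18, 23, 20]
r1 m[φ1→L] = [15, 23, 23]
r1 m[φ2→J] = [1, 7, 5]
r1 m[R→φ0] = [1, 1, 1]
r1 m[R→φ1] = [1, 1, 1]
r1 m[L→φ1] = [1, 1, 1]
r1 m[J→φ0] = [1, 1, 1]
r1 m[J→φ2] = [1, 1, 1]
r2 m[φ0→R] = [6, 6, 18]
r2 m[φ0→J] = [8, 11, 11]
r2 m[φ1→R] = [18, 23, 20]
r2 m[φ1→L] = [15, 23, 23]
r2 m[φ2→J] = [1, 7, 5]
r2 m[R→φ0] = [18, 23, 20]
r2 m[R→φ1] = [6, 6, 18]
r2 m[L→φ1] = [1, 1, 1]
r2 m[J→φ0] = [1, 7, 5]
r2 m[J→φ2] = [8, 11, 11]
r3 m[φ0→R] = [24, 24, 92]
r3 m[φ0→J] = [162, 221, 223]
r3 m[φ1→R] = [18, 23, 20]
r3 m[φ1→L] = [186, 222, 198]
r3 m[φ2→J] = [1, 7, 5]
r3 m[R→φ0] = [18, 23, 20]
r3 m[R→φ1] = [6, 6, 18]
r3 m[L→φ1] = [1, 1, 1]
r3 m[J→φ0] = [1, 7, 5]
r3 m[J→φ2] = [8, 11, 11]
r4 m[φ0→R] = [24, 24, 92]
r4 m[φ0→J] = [162, 221, 223]
r4 m[φ1→R] = [18, 23, 20]
r4 m[φ1→L] = [186, 222, 198]
r4 m[φ2→J] = [1, 7, 5]
r4 m[R→φ0] = [18, 23, 20]
r4 m[R→φ1] = [24, 24, 92]
r4 m[L→φ1] = [1, 1, 1]
r4 m[J→φ0] = [1, 7, 5]
r4 m[J→φ2] = [162, 221, 223]
r5 m[φ0→R] = [24, 24, 92]
r5 m[φ0→J] = [162, 221, 223]
r5 m[φ1→R] = [18, 23, 20]
r5 m[φ1→L] = [904, 1028, 892]
r5 m[φ2→J] = [1, 7, 5]
r5 m[R→φ0] = [18, 23, 20]
r5 m[R→φ1] = [24, 24, 92]
r5 m[L→φ1] = [1, 1, 1]
r5 m[J→φ0] = [1, 7, 5]
r5 m[J→φ2] = [162, 221, 223]
r6 m[φ0→R] = [24, 24, 92]
r6 m[φ0→J] = [162, 221, 223]
r6 m[φ1→R] = [18, 23, 20]
r6 m[φ1→L] = [904, 1028, 892]
r6 m[φ2→J] = [1, 7, 5]
r6 m[R→φ0] = [18, 23, 20]
r6 m[R→φ1] = [24, 24, 92]
r6 m[L→φ1] = [1, 1, 1]
r6 m[J→φ0] = [1, 7, 5]
r6 m[J→φ2] = [162, 221, 223]
fixed point reached at round 6
b[L] = ⊗ incoming = [904, 1028, 892]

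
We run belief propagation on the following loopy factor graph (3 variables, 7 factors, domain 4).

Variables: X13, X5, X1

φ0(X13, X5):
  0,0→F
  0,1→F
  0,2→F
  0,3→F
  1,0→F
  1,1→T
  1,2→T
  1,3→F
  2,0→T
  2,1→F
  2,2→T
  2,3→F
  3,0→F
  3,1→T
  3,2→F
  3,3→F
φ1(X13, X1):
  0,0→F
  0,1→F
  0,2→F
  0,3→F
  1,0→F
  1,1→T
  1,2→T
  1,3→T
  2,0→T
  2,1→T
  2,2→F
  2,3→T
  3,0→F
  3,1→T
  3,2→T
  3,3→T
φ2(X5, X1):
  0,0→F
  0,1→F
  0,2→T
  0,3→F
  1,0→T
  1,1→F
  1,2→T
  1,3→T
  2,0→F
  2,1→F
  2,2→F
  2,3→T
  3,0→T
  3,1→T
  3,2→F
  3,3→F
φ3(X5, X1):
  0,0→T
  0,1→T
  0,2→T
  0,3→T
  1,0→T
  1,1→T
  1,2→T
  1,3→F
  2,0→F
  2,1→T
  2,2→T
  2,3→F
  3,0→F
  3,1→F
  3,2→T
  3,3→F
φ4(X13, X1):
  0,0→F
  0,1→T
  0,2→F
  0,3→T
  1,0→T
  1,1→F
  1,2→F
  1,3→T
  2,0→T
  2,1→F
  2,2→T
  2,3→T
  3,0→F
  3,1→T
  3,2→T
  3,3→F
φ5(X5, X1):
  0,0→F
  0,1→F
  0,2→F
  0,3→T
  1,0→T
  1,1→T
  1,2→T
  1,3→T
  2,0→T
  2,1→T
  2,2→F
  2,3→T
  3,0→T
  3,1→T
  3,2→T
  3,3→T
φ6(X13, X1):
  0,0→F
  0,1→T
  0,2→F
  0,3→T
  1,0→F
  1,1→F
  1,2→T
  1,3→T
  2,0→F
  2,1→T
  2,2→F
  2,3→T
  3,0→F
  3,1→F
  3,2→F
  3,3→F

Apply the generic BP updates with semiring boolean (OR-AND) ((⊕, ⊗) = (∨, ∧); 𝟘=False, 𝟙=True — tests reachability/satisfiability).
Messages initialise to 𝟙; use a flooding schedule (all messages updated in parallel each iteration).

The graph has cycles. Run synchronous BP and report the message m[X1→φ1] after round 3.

message @ round 3 = [F, T, T, T]

init: all messages = 𝟙 over 4 values
r1 m[φ0→X13] = [F, T, T, T]
r1 m[φ0→X5] = [T, T, T, F]
r1 m[φ1→X13] = [F, T, T, T]
r1 m[φ1→X1] = [T, T, T, T]
r1 m[φ2→X5] = [T, T, T, T]
r1 m[φ2→X1] = [T, T, T, T]
r1 m[φ3→X5] = [T, T, T, T]
r1 m[φ3→X1] = [T, T, T, T]
r1 m[φ4→X13] = [T, T, T, T]
r1 m[φ4→X1] = [T, T, T, T]
r1 m[φ5→X5] = [T, T, T, T]
r1 m[φ5→X1] = [T, T, T, T]
r1 m[φ6→X13] = [T, T, T, F]
r1 m[φ6→X1] = [F, T, T, T]
r1 m[X13→φ0] = [T, T, T, T]
r1 m[X13→φ1] = [T, T, T, T]
r1 m[X13→φ4] = [T, T, T, T]
r1 m[X13→φ6] = [T, T, T, T]
r1 m[X5→φ0] = [T, T, T, T]
r1 m[X5→φ2] = [T, T, T, T]
r1 m[X5→φ3] = [T, T, T, T]
r1 m[X5→φ5] = [T, T, T, T]
r1 m[X1→φ1] = [T, T, T, T]
r1 m[X1→φ2] = [T, T, T, T]
r1 m[X1→φ3] = [T, T, T, T]
r1 m[X1→φ4] = [T, T, T, T]
r1 m[X1→φ5] = [T, T, T, T]
r1 m[X1→φ6] = [T, T, T, T]
r2 m[φ0→X13] = [F, T, T, T]
r2 m[φ0→X5] = [T, T, T, F]
r2 m[φ1→X13] = [F, T, T, T]
r2 m[φ1→X1] = [T, T, T, T]
r2 m[φ2→X5] = [T, T, T, T]
r2 m[φ2→X1] = [T, T, T, T]
r2 m[φ3→X5] = [T, T, T, T]
r2 m[φ3→X1] = [T, T, T, T]
r2 m[φ4→X13] = [T, T, T, T]
r2 m[φ4→X1] = [T, T, T, T]
r2 m[φ5→X5] = [T, T, T, T]
r2 m[φ5→X1] = [T, T, T, T]
r2 m[φ6→X13] = [T, T, T, F]
r2 m[φ6→X1] = [F, T, T, T]
r2 m[X13→φ0] = [F, T, T, F]
r2 m[X13→φ1] = [F, T, T, F]
r2 m[X13→φ4] = [F, T, T, F]
r2 m[X13→φ6] = [F, T, T, T]
r2 m[X5→φ0] = [T, T, T, T]
r2 m[X5→φ2] = [T, T, T, F]
r2 m[X5→φ3] = [T, T, T, F]
r2 m[X5→φ5] = [T, T, T, F]
r2 m[X1→φ1] = [F, T, T, T]
r2 m[X1→φ2] = [F, T, T, T]
r2 m[X1→φ3] = [F, T, T, T]
r2 m[X1→φ4] = [F, T, T, T]
r2 m[X1→φ5] = [F, T, T, T]
r2 m[X1→φ6] = [T, T, T, T]
r3 m[φ0→X13] = [F, T, T, T]
r3 m[φ0→X5] = [T, T, T, F]
r3 m[φ1→X13] = [F, T, T, T]
r3 m[φ1→X1] = [T, T, T, T]
r3 m[φ2→X5] = [T, T, T, T]
r3 m[φ2→X1] = [T, F, T, T]
r3 m[φ3→X5] = [T, T, T, T]
r3 m[φ3→X1] = [T, T, T, T]
r3 m[φ4→X13] = [T, T, T, T]
r3 m[φ4→X1] = [T, F, T, T]
r3 m[φ5→X5] = [T, T, T, T]
r3 m[φ5→X1] = [T, T, T, T]
r3 m[φ6→X13] = [T, T, T, F]
r3 m[φ6→X1] = [F, T, T, T]
r3 m[X13→φ0] = [F, T, T, F]
r3 m[X13→φ1] = [F, T, T, F]
r3 m[X13→φ4] = [F, T, T, F]
r3 m[X13→φ6] = [F, T, T, T]
r3 m[X5→φ0] = [T, T, T, T]
r3 m[X5→φ2] = [T, T, T, F]
r3 m[X5→φ3] = [T, T, T, F]
r3 m[X5→φ5] = [T, T, T, F]
r3 m[X1→φ1] = [F, T, T, T]
r3 m[X1→φ2] = [F, T, T, T]
r3 m[X1→φ3] = [F, T, T, T]
r3 m[X1→φ4] = [F, T, T, T]
r3 m[X1→φ5] = [F, T, T, T]
r3 m[X1→φ6] = [T, T, T, T]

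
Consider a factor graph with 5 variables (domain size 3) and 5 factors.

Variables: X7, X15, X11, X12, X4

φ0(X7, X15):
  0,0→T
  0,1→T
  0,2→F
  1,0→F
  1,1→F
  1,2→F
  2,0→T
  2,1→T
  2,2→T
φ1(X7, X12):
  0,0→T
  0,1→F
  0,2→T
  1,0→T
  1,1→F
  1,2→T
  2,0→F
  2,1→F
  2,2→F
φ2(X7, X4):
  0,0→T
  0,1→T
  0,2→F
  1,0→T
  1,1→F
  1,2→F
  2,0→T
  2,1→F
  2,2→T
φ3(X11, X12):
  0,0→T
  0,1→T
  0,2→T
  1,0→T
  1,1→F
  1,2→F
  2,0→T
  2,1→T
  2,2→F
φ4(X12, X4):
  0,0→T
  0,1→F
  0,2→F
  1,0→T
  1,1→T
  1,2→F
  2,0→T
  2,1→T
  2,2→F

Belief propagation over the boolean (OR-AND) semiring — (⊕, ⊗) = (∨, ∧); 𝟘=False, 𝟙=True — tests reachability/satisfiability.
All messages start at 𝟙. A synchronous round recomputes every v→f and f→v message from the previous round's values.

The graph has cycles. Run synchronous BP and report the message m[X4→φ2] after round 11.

message @ round 11 = [T, T, F]

init: all messages = 𝟙 over 3 values
r1 m[φ0→X7] = [T, F, T]
r1 m[φ0→X15] = [T, T, T]
r1 m[φ1→X7] = [T, T, F]
r1 m[φ1→X12] = [T, F, T]
r1 m[φ2→X7] = [T, T, T]
r1 m[φ2→X4] = [T, T, T]
r1 m[φ3→X11] = [T, T, T]
r1 m[φ3→X12] = [T, T, T]
r1 m[φ4→X12] = [T, T, T]
r1 m[φ4→X4] = [T, T, F]
r1 m[X7→φ0] = [T, T, T]
r1 m[X7→φ1] = [T, T, T]
r1 m[X7→φ2] = [T, T, T]
r1 m[X15→φ0] = [T, T, T]
r1 m[X11→φ3] = [T, T, T]
r1 m[X12→φ1] = [T, T, T]
r1 m[X12→φ3] = [T, T, T]
r1 m[X12→φ4] = [T, T, T]
r1 m[X4→φ2] = [T, T, T]
r1 m[X4→φ4] = [T, T, T]
r2 m[φ0→X7] = [T, F, T]
r2 m[φ0→X15] = [T, T, T]
r2 m[φ1→X7] = [T, T, F]
r2 m[φ1→X12] = [T, F, T]
r2 m[φ2→X7] = [T, T, T]
r2 m[φ2→X4] = [T, T, T]
r2 m[φ3→X11] = [T, T, T]
r2 m[φ3→X12] = [T, T, T]
r2 m[φ4→X12] = [T, T, T]
r2 m[φ4→X4] = [T, T, F]
r2 m[X7→φ0] = [T, T, F]
r2 m[X7→φ1] = [T, F, T]
r2 m[X7→φ2] = [T, F, F]
r2 m[X15→φ0] = [T, T, T]
r2 m[X11→φ3] = [T, T, T]
r2 m[X12→φ1] = [T, T, T]
r2 m[X12→φ3] = [T, F, T]
r2 m[X12→φ4] = [T, F, T]
r2 m[X4→φ2] = [T, T, F]
r2 m[X4→φ4] = [T, T, T]
r3 m[φ0→X7] = [T, F, T]
r3 m[φ0→X15] = [T, T, F]
r3 m[φ1→X7] = [T, T, F]
r3 m[φ1→X12] = [T, F, T]
r3 m[φ2→X7] = [T, T, T]
r3 m[φ2→X4] = [T, T, F]
r3 m[φ3→X11] = [T, T, T]
r3 m[φ3→X12] = [T, T, T]
r3 m[φ4→X12] = [T, T, T]
r3 m[φ4→X4] = [T, T, F]
r3 m[X7→φ0] = [T, T, F]
r3 m[X7→φ1] = [T, F, T]
r3 m[X7→φ2] = [T, F, F]
r3 m[X15→φ0] = [T, T, T]
r3 m[X11→φ3] = [T, T, T]
r3 m[X12→φ1] = [T, T, T]
r3 m[X12→φ3] = [T, F, T]
r3 m[X12→φ4] = [T, F, T]
r3 m[X4→φ2] = [T, T, F]
r3 m[X4→φ4] = [T, T, T]
r4 m[φ0→X7] = [T, F, T]
r4 m[φ0→X15] = [T, T, F]
r4 m[φ1→X7] = [T, T, F]
r4 m[φ1→X12] = [T, F, T]
r4 m[φ2→X7] = [T, T, T]
r4 m[φ2→X4] = [T, T, F]
r4 m[φ3→X11] = [T, T, T]
r4 m[φ3→X12] = [T, T, T]
r4 m[φ4→X12] = [T, T, T]
r4 m[φ4→X4] = [T, T, F]
r4 m[X7→φ0] = [T, T, F]
r4 m[X7→φ1] = [T, F, T]
r4 m[X7→φ2] = [T, F, F]
r4 m[X15→φ0] = [T, T, T]
r4 m[X11→φ3] = [T, T, T]
r4 m[X12→φ1] = [T, T, T]
r4 m[X12→φ3] = [T, F, T]
r4 m[X12→φ4] = [T, F, T]
r4 m[X4→φ2] = [T, T, F]
r4 m[X4→φ4] = [T, T, F]
r5 m[φ0→X7] = [T, F, T]
r5 m[φ0→X15] = [T, T, F]
r5 m[φ1→X7] = [T, T, F]
r5 m[φ1→X12] = [T, F, T]
r5 m[φ2→X7] = [T, T, T]
r5 m[φ2→X4] = [T, T, F]
r5 m[φ3→X11] = [T, T, T]
r5 m[φ3→X12] = [T, T, T]
r5 m[φ4→X12] = [T, T, T]
r5 m[φ4→X4] = [T, T, F]
r5 m[X7→φ0] = [T, T, F]
r5 m[X7→φ1] = [T, F, T]
r5 m[X7→φ2] = [T, F, F]
r5 m[X15→φ0] = [T, T, T]
r5 m[X11→φ3] = [T, T, T]
r5 m[X12→φ1] = [T, T, T]
r5 m[X12→φ3] = [T, F, T]
r5 m[X12→φ4] = [T, F, T]
r5 m[X4→φ2] = [T, T, F]
r5 m[X4→φ4] = [T, T, F]
r6 m[φ0→X7] = [T, F, T]
r6 m[φ0→X15] = [T, T, F]
r6 m[φ1→X7] = [T, T, F]
r6 m[φ1→X12] = [T, F, T]
r6 m[φ2→X7] = [T, T, T]
r6 m[φ2→X4] = [T, T, F]
r6 m[φ3→X11] = [T, T, T]
r6 m[φ3→X12] = [T, T, T]
r6 m[φ4→X12] = [T, T, T]
r6 m[φ4→X4] = [T, T, F]
r6 m[X7→φ0] = [T, T, F]
r6 m[X7→φ1] = [T, F, T]
r6 m[X7→φ2] = [T, F, F]
r6 m[X15→φ0] = [T, T, T]
r6 m[X11→φ3] = [T, T, T]
r6 m[X12→φ1] = [T, T, T]
r6 m[X12→φ3] = [T, F, T]
r6 m[X12→φ4] = [T, F, T]
r6 m[X4→φ2] = [T, T, F]
r6 m[X4→φ4] = [T, T, F]
r7 m[φ0→X7] = [T, F, T]
r7 m[φ0→X15] = [T, T, F]
r7 m[φ1→X7] = [T, T, F]
r7 m[φ1→X12] = [T, F, T]
r7 m[φ2→X7] = [T, T, T]
r7 m[φ2→X4] = [T, T, F]
r7 m[φ3→X11] = [T, T, T]
r7 m[φ3→X12] = [T, T, T]
r7 m[φ4→X12] = [T, T, T]
r7 m[φ4→X4] = [T, T, F]
r7 m[X7→φ0] = [T, T, F]
r7 m[X7→φ1] = [T, F, T]
r7 m[X7→φ2] = [T, F, F]
r7 m[X15→φ0] = [T, T, T]
r7 m[X11→φ3] = [T, T, T]
r7 m[X12→φ1] = [T, T, T]
r7 m[X12→φ3] = [T, F, T]
r7 m[X12→φ4] = [T, F, T]
r7 m[X4→φ2] = [T, T, F]
r7 m[X4→φ4] = [T, T, F]
r8 m[φ0→X7] = [T, F, T]
r8 m[φ0→X15] = [T, T, F]
r8 m[φ1→X7] = [T, T, F]
r8 m[φ1→X12] = [T, F, T]
r8 m[φ2→X7] = [T, T, T]
r8 m[φ2→X4] = [T, T, F]
r8 m[φ3→X11] = [T, T, T]
r8 m[φ3→X12] = [T, T, T]
r8 m[φ4→X12] = [T, T, T]
r8 m[φ4→X4] = [T, T, F]
r8 m[X7→φ0] = [T, T, F]
r8 m[X7→φ1] = [T, F, T]
r8 m[X7→φ2] = [T, F, F]
r8 m[X15→φ0] = [T, T, T]
r8 m[X11→φ3] = [T, T, T]
r8 m[X12→φ1] = [T, T, T]
r8 m[X12→φ3] = [T, F, T]
r8 m[X12→φ4] = [T, F, T]
r8 m[X4→φ2] = [T, T, F]
r8 m[X4→φ4] = [T, T, F]
r9 m[φ0→X7] = [T, F, T]
r9 m[φ0→X15] = [T, T, F]
r9 m[φ1→X7] = [T, T, F]
r9 m[φ1→X12] = [T, F, T]
r9 m[φ2→X7] = [T, T, T]
r9 m[φ2→X4] = [T, T, F]
r9 m[φ3→X11] = [T, T, T]
r9 m[φ3→X12] = [T, T, T]
r9 m[φ4→X12] = [T, T, T]
r9 m[φ4→X4] = [T, T, F]
r9 m[X7→φ0] = [T, T, F]
r9 m[X7→φ1] = [T, F, T]
r9 m[X7→φ2] = [T, F, F]
r9 m[X15→φ0] = [T, T, T]
r9 m[X11→φ3] = [T, T, T]
r9 m[X12→φ1] = [T, T, T]
r9 m[X12→φ3] = [T, F, T]
r9 m[X12→φ4] = [T, F, T]
r9 m[X4→φ2] = [T, T, F]
r9 m[X4→φ4] = [T, T, F]
r10 m[φ0→X7] = [T, F, T]
r10 m[φ0→X15] = [T, T, F]
r10 m[φ1→X7] = [T, T, F]
r10 m[φ1→X12] = [T, F, T]
r10 m[φ2→X7] = [T, T, T]
r10 m[φ2→X4] = [T, T, F]
r10 m[φ3→X11] = [T, T, T]
r10 m[φ3→X12] = [T, T, T]
r10 m[φ4→X12] = [T, T, T]
r10 m[φ4→X4] = [T, T, F]
r10 m[X7→φ0] = [T, T, F]
r10 m[X7→φ1] = [T, F, T]
r10 m[X7→φ2] = [T, F, F]
r10 m[X15→φ0] = [T, T, T]
r10 m[X11→φ3] = [T, T, T]
r10 m[X12→φ1] = [T, T, T]
r10 m[X12→φ3] = [T, F, T]
r10 m[X12→φ4] = [T, F, T]
r10 m[X4→φ2] = [T, T, F]
r10 m[X4→φ4] = [T, T, F]
r11 m[φ0→X7] = [T, F, T]
r11 m[φ0→X15] = [T, T, F]
r11 m[φ1→X7] = [T, T, F]
r11 m[φ1→X12] = [T, F, T]
r11 m[φ2→X7] = [T, T, T]
r11 m[φ2→X4] = [T, T, F]
r11 m[φ3→X11] = [T, T, T]
r11 m[φ3→X12] = [T, T, T]
r11 m[φ4→X12] = [T, T, T]
r11 m[φ4→X4] = [T, T, F]
r11 m[X7→φ0] = [T, T, F]
r11 m[X7→φ1] = [T, F, T]
r11 m[X7→φ2] = [T, F, F]
r11 m[X15→φ0] = [T, T, T]
r11 m[X11→φ3] = [T, T, T]
r11 m[X12→φ1] = [T, T, T]
r11 m[X12→φ3] = [T, F, T]
r11 m[X12→φ4] = [T, F, T]
r11 m[X4→φ2] = [T, T, F]
r11 m[X4→φ4] = [T, T, F]
fixed point reached at round 5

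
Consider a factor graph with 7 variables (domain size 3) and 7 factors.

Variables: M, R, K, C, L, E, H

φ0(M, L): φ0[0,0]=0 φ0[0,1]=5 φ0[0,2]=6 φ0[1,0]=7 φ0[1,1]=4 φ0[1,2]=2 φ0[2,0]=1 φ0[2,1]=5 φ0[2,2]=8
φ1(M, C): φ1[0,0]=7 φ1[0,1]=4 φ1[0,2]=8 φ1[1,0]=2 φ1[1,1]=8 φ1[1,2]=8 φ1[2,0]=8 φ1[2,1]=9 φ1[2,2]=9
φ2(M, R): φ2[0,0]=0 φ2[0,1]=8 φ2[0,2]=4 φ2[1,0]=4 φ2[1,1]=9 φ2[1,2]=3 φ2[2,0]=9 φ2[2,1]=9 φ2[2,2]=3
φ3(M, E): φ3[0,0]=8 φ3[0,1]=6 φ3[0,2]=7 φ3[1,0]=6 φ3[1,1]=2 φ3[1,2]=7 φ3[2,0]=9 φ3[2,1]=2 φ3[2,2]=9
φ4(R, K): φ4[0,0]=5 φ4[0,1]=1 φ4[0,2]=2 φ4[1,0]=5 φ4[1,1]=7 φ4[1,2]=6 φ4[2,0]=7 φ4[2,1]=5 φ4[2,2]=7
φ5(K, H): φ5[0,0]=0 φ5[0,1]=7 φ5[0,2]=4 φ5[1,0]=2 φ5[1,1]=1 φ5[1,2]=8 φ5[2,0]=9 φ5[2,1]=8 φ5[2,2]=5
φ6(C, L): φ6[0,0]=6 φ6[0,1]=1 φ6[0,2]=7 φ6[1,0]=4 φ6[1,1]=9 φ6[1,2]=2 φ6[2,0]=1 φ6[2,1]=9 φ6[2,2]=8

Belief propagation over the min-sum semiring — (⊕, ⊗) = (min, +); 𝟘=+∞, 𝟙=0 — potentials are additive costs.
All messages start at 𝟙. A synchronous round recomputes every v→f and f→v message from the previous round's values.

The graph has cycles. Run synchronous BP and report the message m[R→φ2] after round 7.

message @ round 7 = [2, 5, 6]

init: all messages = 𝟙 over 3 values
r1 m[φ0→M] = [0, 2, 1]
r1 m[φ0→L] = [0, 4, 2]
r1 m[φ1→M] = [4, 2, 8]
r1 m[φ1→C] = [2, 4, 8]
r1 m[φ2→M] = [0, 3, 3]
r1 m[φ2→R] = [0, 8, 3]
r1 m[φ3→M] = [6, 2, 2]
r1 m[φ3→E] = [6, 2, 7]
r1 m[φ4→R] = [1, 5, 5]
r1 m[φ4→K] = [5, 1, 2]
r1 m[φ5→K] = [0, 1, 5]
r1 m[φ5→H] = [0, 1, 4]
r1 m[φ6→C] = [1, 2, 1]
r1 m[φ6→L] = [1, 1, 2]
r1 m[M→φ0] = [0, 0, 0]
r1 m[M→φ1] = [0, 0, 0]
r1 m[M→φ2] = [0, 0, 0]
r1 m[M→φ3] = [0, 0, 0]
r1 m[R→φ2] = [0, 0, 0]
r1 m[R→φ4] = [0, 0, 0]
r1 m[K→φ4] = [0, 0, 0]
r1 m[K→φ5] = [0, 0, 0]
r1 m[C→φ1] = [0, 0, 0]
r1 m[C→φ6] = [0, 0, 0]
r1 m[L→φ0] = [0, 0, 0]
r1 m[L→φ6] = [0, 0, 0]
r1 m[E→φ3] = [0, 0, 0]
r1 m[H→φ5] = [0, 0, 0]
r2 m[φ0→M] = [0, 2, 1]
r2 m[φ0→L] = [0, 4, 2]
r2 m[φ1→M] = [4, 2, 8]
r2 m[φ1→C] = [2, 4, 8]
r2 m[φ2→M] = [0, 3, 3]
r2 m[φ2→R] = [0, 8, 3]
r2 m[φ3→M] = [6, 2, 2]
r2 m[φ3→E] = [6, 2, 7]
r2 m[φ4→R] = [1, 5, 5]
r2 m[φ4→K] = [5, 1, 2]
r2 m[φ5→K] = [0, 1, 5]
r2 m[φ5→H] = [0, 1, 4]
r2 m[φ6→C] = [1, 2, 1]
r2 m[φ6→L] = [1, 1, 2]
r2 m[M→φ0] = [10, 7, 13]
r2 m[M→φ1] = [6, 7, 6]
r2 m[M→φ2] = [10, 6, 11]
r2 m[M→φ3] = [4, 7, 12]
r2 m[R→φ2] = [1, 5, 5]
r2 m[R→φ4] = [0, 8, 3]
r2 m[K→φ4] = [0, 1, 5]
r2 m[K→φ5] = [5, 1, 2]
r2 m[C→φ1] = [1, 2, 1]
r2 m[C→φ6] = [2, 4, 8]
r2 m[L→φ0] = [1, 1, 2]
r2 m[L→φ6] = [0, 4, 2]
r2 m[E→φ3] = [0, 0, 0]
r2 m[H→φ5] = [0, 0, 0]
r3 m[φ0→M] = [1, 4, 2]
r3 m[φ0→L] = [10, 11, 9]
r3 m[φ1→M] = [6, 3, 9]
r3 m[φ1→C] = [9, 10, 14]
r3 m[φ2→M] = [1, 5, 8]
r3 m[φ2→R] = [10, 15, 9]
r3 m[φ3→M] = [6, 2, 2]
r3 m[φ3→E] = [12, 9, 11]
r3 m[φ4→R] = [2, 5, 6]
r3 m[φ4→K] = [5, 1, 2]
r3 m[φ5→K] = [0, 1, 5]
r3 m[φ5→H] = [3, 2, 7]
r3 m[φ6→C] = [5, 4, 1]
r3 m[φ6→L] = [8, 3, 6]
r3 m[M→φ0] = [10, 7, 13]
r3 m[M→φ1] = [6, 7, 6]
r3 m[M→φ2] = [10, 6, 11]
r3 m[M→φ3] = [4, 7, 12]
r3 m[R→φ2] = [1, 5, 5]
r3 m[R→φ4] = [0, 8, 3]
r3 m[K→φ4] = [0, 1, 5]
r3 m[K→φ5] = [5, 1, 2]
r3 m[C→φ1] = [1, 2, 1]
r3 m[C→φ6] = [2, 4, 8]
r3 m[L→φ0] = [1, 1, 2]
r3 m[L→φ6] = [0, 4, 2]
r3 m[E→φ3] = [0, 0, 0]
r3 m[H→φ5] = [0, 0, 0]
r4 m[φ0→M] = [1, 4, 2]
r4 m[φ0→L] = [10, 11, 9]
r4 m[φ1→M] = [6, 3, 9]
r4 m[φ1→C] = [9, 10, 14]
r4 m[φ2→M] = [1, 5, 8]
r4 m[φ2→R] = [10, 15, 9]
r4 m[φ3→M] = [6, 2, 2]
r4 m[φ3→E] = [12, 9, 11]
r4 m[φ4→R] = [2, 5, 6]
r4 m[φ4→K] = [5, 1, 2]
r4 m[φ5→K] = [0, 1, 5]
r4 m[φ5→H] = [3, 2, 7]
r4 m[φ6→C] = [5, 4, 1]
r4 m[φ6→L] = [8, 3, 6]
r4 m[M→φ0] = [13, 10, 19]
r4 m[M→φ1] = [8, 11, 12]
r4 m[M→φ2] = [13, 9, 13]
r4 m[M→φ3] = [8, 12, 19]
r4 m[R→φ2] = [2, 5, 6]
r4 m[R→φ4] = [10, 15, 9]
r4 m[K→φ4] = [0, 1, 5]
r4 m[K→φ5] = [5, 1, 2]
r4 m[C→φ1] = [5, 4, 1]
r4 m[C→φ6] = [9, 10, 14]
r4 m[L→φ0] = [8, 3, 6]
r4 m[L→φ6] = [10, 11, 9]
r4 m[E→φ3] = [0, 0, 0]
r4 m[H→φ5] = [0, 0, 0]
r5 m[φ0→M] = [8, 7, 8]
r5 m[φ0→L] = [13, 14, 12]
r5 m[φ1→M] = [8, 7, 10]
r5 m[φ1→C] = [13, 12, 16]
r5 m[φ2→M] = [2, 6, 9]
r5 m[φ2→R] = [13, 18, 12]
r5 m[φ3→M] = [6, 2, 2]
r5 m[φ3→E] = [16, 14, 15]
r5 m[φ4→R] = [2, 5, 6]
r5 m[φ4→K] = [15, 11, 12]
r5 m[φ5→K] = [0, 1, 5]
r5 m[φ5→H] = [3, 2, 7]
r5 m[φ6→C] = [12, 11, 11]
r5 m[φ6→L] = [14, 10, 12]
r5 m[M→φ0] = [13, 10, 19]
r5 m[M→φ1] = [8, 11, 12]
r5 m[M→φ2] = [13, 9, 13]
r5 m[M→φ3] = [8, 12, 19]
r5 m[R→φ2] = [2, 5, 6]
r5 m[R→φ4] = [10, 15, 9]
r5 m[K→φ4] = [0, 1, 5]
r5 m[K→φ5] = [5, 1, 2]
r5 m[C→φ1] = [5, 4, 1]
r5 m[C→φ6] = [9, 10, 14]
r5 m[L→φ0] = [8, 3, 6]
r5 m[L→φ6] = [10, 11, 9]
r5 m[E→φ3] = [0, 0, 0]
r5 m[H→φ5] = [0, 0, 0]
r6 m[φ0→M] = [8, 7, 8]
r6 m[φ0→L] = [13, 14, 12]
r6 m[φ1→M] = [8, 7, 10]
r6 m[φ1→C] = [13, 12, 16]
r6 m[φ2→M] = [2, 6, 9]
r6 m[φ2→R] = [13, 18, 12]
r6 m[φ3→M] = [6, 2, 2]
r6 m[φ3→E] = [16, 14, 15]
r6 m[φ4→R] = [2, 5, 6]
r6 m[φ4→K] = [15, 11, 12]
r6 m[φ5→K] = [0, 1, 5]
r6 m[φ5→H] = [3, 2, 7]
r6 m[φ6→C] = [12, 11, 11]
r6 m[φ6→L] = [14, 10, 12]
r6 m[M→φ0] = [16, 15, 21]
r6 m[M→φ1] = [16, 15, 19]
r6 m[M→φ2] = [22, 16, 20]
r6 m[M→φ3] = [18, 20, 27]
r6 m[R→φ2] = [2, 5, 6]
r6 m[R→φ4] = [13, 18, 12]
r6 m[K→φ4] = [0, 1, 5]
r6 m[K→φ5] = [15, 11, 12]
r6 m[C→φ1] = [12, 11, 11]
r6 m[C→φ6] = [13, 12, 16]
r6 m[L→φ0] = [14, 10, 12]
r6 m[L→φ6] = [13, 14, 12]
r6 m[E→φ3] = [0, 0, 0]
r6 m[H→φ5] = [0, 0, 0]
r7 m[φ0→M] = [14, 14, 15]
r7 m[φ0→L] = [16, 19, 17]
r7 m[φ1→M] = [15, 14, 20]
r7 m[φ1→C] = [17, 20, 23]
r7 m[φ2→M] = [2, 6, 9]
r7 m[φ2→R] = [20, 25, 19]
r7 m[φ3→M] = [6, 2, 2]
r7 m[φ3→E] = [26, 22, 25]
r7 m[φ4→R] = [2, 5, 6]
r7 m[φ4→K] = [18, 14, 15]
r7 m[φ5→K] = [0, 1, 5]
r7 m[φ5→H] = [13, 12, 17]
r7 m[φ6→C] = [15, 14, 14]
r7 m[φ6→L] = [16, 14, 14]
r7 m[M→φ0] = [16, 15, 21]
r7 m[M→φ1] = [16, 15, 19]
r7 m[M→φ2] = [22, 16, 20]
r7 m[M→φ3] = [18, 20, 27]
r7 m[R→φ2] = [2, 5, 6]
r7 m[R→φ4] = [13, 18, 12]
r7 m[K→φ4] = [0, 1, 5]
r7 m[K→φ5] = [15, 11, 12]
r7 m[C→φ1] = [12, 11, 11]
r7 m[C→φ6] = [13, 12, 16]
r7 m[L→φ0] = [14, 10, 12]
r7 m[L→φ6] = [13, 14, 12]
r7 m[E→φ3] = [0, 0, 0]
r7 m[H→φ5] = [0, 0, 0]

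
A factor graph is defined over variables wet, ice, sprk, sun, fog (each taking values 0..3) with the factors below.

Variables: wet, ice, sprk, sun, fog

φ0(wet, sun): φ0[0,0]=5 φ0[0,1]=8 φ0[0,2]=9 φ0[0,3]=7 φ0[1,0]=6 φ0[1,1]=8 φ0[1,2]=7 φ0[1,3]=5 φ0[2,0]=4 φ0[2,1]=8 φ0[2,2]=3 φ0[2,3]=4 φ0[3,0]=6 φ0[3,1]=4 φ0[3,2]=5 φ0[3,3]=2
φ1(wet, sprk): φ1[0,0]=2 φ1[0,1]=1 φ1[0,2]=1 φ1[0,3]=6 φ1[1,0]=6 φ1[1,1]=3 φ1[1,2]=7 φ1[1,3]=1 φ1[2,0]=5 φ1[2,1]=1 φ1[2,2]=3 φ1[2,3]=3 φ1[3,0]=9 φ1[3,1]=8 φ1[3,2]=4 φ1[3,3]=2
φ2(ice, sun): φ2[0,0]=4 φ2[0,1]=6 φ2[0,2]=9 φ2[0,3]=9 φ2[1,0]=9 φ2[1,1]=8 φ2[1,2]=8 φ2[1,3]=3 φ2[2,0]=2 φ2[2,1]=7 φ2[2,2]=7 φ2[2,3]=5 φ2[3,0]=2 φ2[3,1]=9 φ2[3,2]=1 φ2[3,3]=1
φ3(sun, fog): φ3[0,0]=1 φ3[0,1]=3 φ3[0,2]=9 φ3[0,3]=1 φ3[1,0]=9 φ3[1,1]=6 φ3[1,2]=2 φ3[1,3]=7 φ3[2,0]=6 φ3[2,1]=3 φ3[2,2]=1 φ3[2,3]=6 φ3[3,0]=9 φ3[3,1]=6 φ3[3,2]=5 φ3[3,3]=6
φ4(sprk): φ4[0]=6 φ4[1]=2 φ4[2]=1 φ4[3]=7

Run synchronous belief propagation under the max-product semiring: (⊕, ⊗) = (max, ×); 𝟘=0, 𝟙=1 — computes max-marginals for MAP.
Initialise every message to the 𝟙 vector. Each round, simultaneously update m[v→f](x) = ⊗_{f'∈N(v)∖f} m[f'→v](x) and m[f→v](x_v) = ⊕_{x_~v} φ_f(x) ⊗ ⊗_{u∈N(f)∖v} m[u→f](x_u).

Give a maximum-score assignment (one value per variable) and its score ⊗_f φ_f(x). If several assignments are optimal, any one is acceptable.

assignment: (wet=0, ice=3, sprk=3, sun=1, fog=0); score = 27216

init: all messages = 𝟙 over 4 values
r1 m[φ0→wet] = [9, 8, 8, 6]
r1 m[φ0→sun] = [6, 8, 9, 7]
r1 m[φ1→wet] = [6, 7, 5, 9]
r1 m[φ1→sprk] = [9, 8, 7, 6]
r1 m[φ2→ice] = [9, 9, 7, 9]
r1 m[φ2→sun] = [9, 9, 9, 9]
r1 m[φ3→sun] = [9, 9, 6, 9]
r1 m[φ3→fog] = [9, 6, 9, 7]
r1 m[φ4→sprk] = [6, 2, 1, 7]
r1 m[wet→φ0] = [1, 1, 1, 1]
r1 m[wet→φ1] = [1, 1, 1, 1]
r1 m[ice→φ2] = [1, 1, 1, 1]
r1 m[sprk→φ1] = [1, 1, 1, 1]
r1 m[sprk→φ4] = [1, 1, 1, 1]
r1 m[sun→φ0] = [1, 1, 1, 1]
r1 m[sun→φ2] = [1, 1, 1, 1]
r1 m[sun→φ3] = [1, 1, 1, 1]
r1 m[fog→φ3] = [1, 1, 1, 1]
r2 m[φ0→wet] = [9, 8, 8, 6]
r2 m[φ0→sun] = [6, 8, 9, 7]
r2 m[φ1→wet] = [6, 7, 5, 9]
r2 m[φ1→sprk] = [9, 8, 7, 6]
r2 m[φ2→ice] = [9, 9, 7, 9]
r2 m[φ2→sun] = [9, 9, 9, 9]
r2 m[φ3→sun] = [9, 9, 6, 9]
r2 m[φ3→fog] = [9, 6, 9, 7]
r2 m[φ4→sprk] = [6, 2, 1, 7]
r2 m[wet→φ0] = [6, 7, 5, 9]
r2 m[wet→φ1] = [9, 8, 8, 6]
r2 m[ice→φ2] = [1, 1, 1, 1]
r2 m[sprk→φ1] = [6, 2, 1, 7]
r2 m[sprk→φ4] = [9, 8, 7, 6]
r2 m[sun→φ0] = [81, 81, 54, 81]
r2 m[sun→φ2] = [54, 72, 54, 63]
r2 m[sun→φ3] = [54, 72, 81, 63]
r2 m[fog→φ3] = [1, 1, 1, 1]
r3 m[φ0→wet] = [648, 648, 648, 486]
r3 m[φ0→sun] = [54, 56, 54, 42]
r3 m[φ1→wet] = [42, 36, 30, 54]
r3 m[φ1→sprk] = [54, 48, 56, 54]
r3 m[φ2→ice] = [567, 576, 504, 648]
r3 m[φ2→sun] = [9, 9, 9, 9]
r3 m[φ3→sun] = [9, 9, 6, 9]
r3 m[φ3→fog] = [648, 432, 486, 504]
r3 m[φ4→sprk] = [6, 2, 1, 7]
r3 m[wet→φ0] = [6, 7, 5, 9]
r3 m[wet→φ1] = [9, 8, 8, 6]
r3 m[ice→φ2] = [1, 1, 1, 1]
r3 m[sprk→φ1] = [6, 2, 1, 7]
r3 m[sprk→φ4] = [9, 8, 7, 6]
r3 m[sun→φ0] = [81, 81, 54, 81]
r3 m[sun→φ2] = [54, 72, 54, 63]
r3 m[sun→φ3] = [54, 72, 81, 63]
r3 m[fog→φ3] = [1, 1, 1, 1]
r4 m[φ0→wet] = [648, 648, 648, 486]
r4 m[φ0→sun] = [54, 56, 54, 42]
r4 m[φ1→wet] = [42, 36, 30, 54]
r4 m[φ1→sprk] = [54, 48, 56, 54]
r4 m[φ2→ice] = [567, 576, 504, 648]
r4 m[φ2→sun] = [9, 9, 9, 9]
r4 m[φ3→sun] = [9, 9, 6, 9]
r4 m[φ3→fog] = [648, 432, 486, 504]
r4 m[φ4→sprk] = [6, 2, 1, 7]
r4 m[wet→φ0] = [42, 36, 30, 54]
r4 m[wet→φ1] = [648, 648, 648, 486]
r4 m[ice→φ2] = [1, 1, 1, 1]
r4 m[sprk→φ1] = [6, 2, 1, 7]
r4 m[sprk→φ4] = [54, 48, 56, 54]
r4 m[sun→φ0] = [81, 81, 54, 81]
r4 m[sun→φ2] = [486, 504, 324, 378]
r4 m[sun→φ3] = [486, 504, 486, 378]
r4 m[fog→φ3] = [1, 1, 1, 1]
r5 m[φ0→wet] = [648, 648, 648, 486]
r5 m[φ0→sun] = [324, 336, 378, 294]
r5 m[φ1→wet] = [42, 36, 30, 54]
r5 m[φ1→sprk] = [4374, 3888, 4536, 3888]
r5 m[φ2→ice] = [3402, 4374, 3528, 4536]
r5 m[φ2→sun] = [9, 9, 9, 9]
r5 m[φ3→sun] = [9, 9, 6, 9]
r5 m[φ3→fog] = [4536, 3024, 4374, 3528]
r5 m[φ4→sprk] = [6, 2, 1, 7]
r5 m[wet→φ0] = [42, 36, 30, 54]
r5 m[wet→φ1] = [648, 648, 648, 486]
r5 m[ice→φ2] = [1, 1, 1, 1]
r5 m[sprk→φ1] = [6, 2, 1, 7]
r5 m[sprk→φ4] = [54, 48, 56, 54]
r5 m[sun→φ0] = [81, 81, 54, 81]
r5 m[sun→φ2] = [486, 504, 324, 378]
r5 m[sun→φ3] = [486, 504, 486, 378]
r5 m[fog→φ3] = [1, 1, 1, 1]
r6 m[φ0→wet] = [648, 648, 648, 486]
r6 m[φ0→sun] = [324, 336, 378, 294]
r6 m[φ1→wet] = [42, 36, 30, 54]
r6 m[φ1→sprk] = [4374, 3888, 4536, 3888]
r6 m[φ2→ice] = [3402, 4374, 3528, 4536]
r6 m[φ2→sun] = [9, 9, 9, 9]
r6 m[φ3→sun] = [9, 9, 6, 9]
r6 m[φ3→fog] = [4536, 3024, 4374, 3528]
r6 m[φ4→sprk] = [6, 2, 1, 7]
r6 m[wet→φ0] = [42, 36, 30, 54]
r6 m[wet→φ1] = [648, 648, 648, 486]
r6 m[ice→φ2] = [1, 1, 1, 1]
r6 m[sprk→φ1] = [6, 2, 1, 7]
r6 m[sprk→φ4] = [4374, 3888, 4536, 3888]
r6 m[sun→φ0] = [81, 81, 54, 81]
r6 m[sun→φ2] = [2916, 3024, 2268, 2646]
r6 m[sun→φ3] = [2916, 3024, 3402, 2646]
r6 m[fog→φ3] = [1, 1, 1, 1]
r7 m[φ0→wet] = [648, 648, 648, 486]
r7 m[φ0→sun] = [324, 336, 378, 294]
r7 m[φ1→wet] = [42, 36, 30, 54]
r7 m[φ1→sprk] = [4374, 3888, 4536, 3888]
r7 m[φ2→ice] = [23814, 26244, 21168, 27216]
r7 m[φ2→sun] = [9, 9, 9, 9]
r7 m[φ3→sun] = [9, 9, 6, 9]
r7 m[φ3→fog] = [27216, 18144, 26244, 21168]
r7 m[φ4→sprk] = [6, 2, 1, 7]
r7 m[wet→φ0] = [42, 36, 30, 54]
r7 m[wet→φ1] = [648, 648, 648, 486]
r7 m[ice→φ2] = [1, 1, 1, 1]
r7 m[sprk→φ1] = [6, 2, 1, 7]
r7 m[sprk→φ4] = [4374, 3888, 4536, 3888]
r7 m[sun→φ0] = [81, 81, 54, 81]
r7 m[sun→φ2] = [2916, 3024, 2268, 2646]
r7 m[sun→φ3] = [2916, 3024, 3402, 2646]
r7 m[fog→φ3] = [1, 1, 1, 1]
r8 m[φ0→wet] = [648, 648, 648, 486]
r8 m[φ0→sun] = [324, 336, 378, 294]
r8 m[φ1→wet] = [42, 36, 30, 54]
r8 m[φ1→sprk] = [4374, 3888, 4536, 3888]
r8 m[φ2→ice] = [23814, 26244, 21168, 27216]
r8 m[φ2→sun] = [9, 9, 9, 9]
r8 m[φ3→sun] = [9, 9, 6, 9]
r8 m[φ3→fog] = [27216, 18144, 26244, 21168]
r8 m[φ4→sprk] = [6, 2, 1, 7]
r8 m[wet→φ0] = [42, 36, 30, 54]
r8 m[wet→φ1] = [648, 648, 648, 486]
r8 m[ice→φ2] = [1, 1, 1, 1]
r8 m[sprk→φ1] = [6, 2, 1, 7]
r8 m[sprk→φ4] = [4374, 3888, 4536, 3888]
r8 m[sun→φ0] = [81, 81, 54, 81]
r8 m[sun→φ2] = [2916, 3024, 2268, 2646]
r8 m[sun→φ3] = [2916, 3024, 3402, 2646]
r8 m[fog→φ3] = [1, 1, 1, 1]
fixed point reached at round 8
traceback from wet: (wet=0, ice=3, sprk=3, sun=1, fog=0), score=27216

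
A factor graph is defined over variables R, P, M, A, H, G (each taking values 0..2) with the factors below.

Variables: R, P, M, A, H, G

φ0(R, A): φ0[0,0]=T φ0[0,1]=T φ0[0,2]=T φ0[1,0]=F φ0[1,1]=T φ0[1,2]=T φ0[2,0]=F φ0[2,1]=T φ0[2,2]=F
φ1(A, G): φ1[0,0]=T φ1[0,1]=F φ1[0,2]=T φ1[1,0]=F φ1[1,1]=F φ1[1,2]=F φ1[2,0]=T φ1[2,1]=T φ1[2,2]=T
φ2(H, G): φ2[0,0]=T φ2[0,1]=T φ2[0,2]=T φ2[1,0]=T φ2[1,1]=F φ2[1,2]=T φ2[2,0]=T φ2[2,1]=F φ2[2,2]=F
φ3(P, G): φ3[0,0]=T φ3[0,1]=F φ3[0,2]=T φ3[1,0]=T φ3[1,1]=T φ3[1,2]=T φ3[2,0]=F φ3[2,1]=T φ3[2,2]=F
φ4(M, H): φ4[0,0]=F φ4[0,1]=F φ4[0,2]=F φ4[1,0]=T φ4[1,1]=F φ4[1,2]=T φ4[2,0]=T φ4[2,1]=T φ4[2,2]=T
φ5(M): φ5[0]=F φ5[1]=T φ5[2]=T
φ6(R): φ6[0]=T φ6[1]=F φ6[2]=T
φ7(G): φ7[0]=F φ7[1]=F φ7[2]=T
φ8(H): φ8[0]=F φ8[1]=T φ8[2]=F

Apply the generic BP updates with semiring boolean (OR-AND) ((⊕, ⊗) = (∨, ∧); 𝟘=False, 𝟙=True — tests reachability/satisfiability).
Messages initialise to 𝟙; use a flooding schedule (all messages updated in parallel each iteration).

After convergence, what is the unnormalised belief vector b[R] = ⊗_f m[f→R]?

b[R] = [T, F, F]

init: all messages = 𝟙 over 3 values
r1 m[φ0→R] = [T, T, T]
r1 m[φ0→A] = [T, T, T]
r1 m[φ1→A] = [T, F, T]
r1 m[φ1→G] = [T, T, T]
r1 m[φ2→H] = [T, T, T]
r1 m[φ2→G] = [T, T, T]
r1 m[φ3→P] = [T, T, T]
r1 m[φ3→G] = [T, T, T]
r1 m[φ4→M] = [F, T, T]
r1 m[φ4→H] = [T, T, T]
r1 m[φ5→M] = [F, T, T]
r1 m[φ6→R] = [T, F, T]
r1 m[φ7→G] = [F, F, T]
r1 m[φ8→H] = [F, T, F]
r1 m[R→φ0] = [T, T, T]
r1 m[R→φ6] = [T, T, T]
r1 m[P→φ3] = [T, T, T]
r1 m[M→φ4] = [T, T, T]
r1 m[M→φ5] = [T, T, T]
r1 m[A→φ0] = [T, T, T]
r1 m[A→φ1] = [T, T, T]
r1 m[H→φ2] = [T, T, T]
r1 m[H→φ4] = [T, T, T]
r1 m[H→φ8] = [T, T, T]
r1 m[G→φ1] = [T, T, T]
r1 m[G→φ2] = [T, T, T]
r1 m[G→φ3] = [T, T, T]
r1 m[G→φ7] = [T, T, T]
r2 m[φ0→R] = [T, T, T]
r2 m[φ0→A] = [T, T, T]
r2 m[φ1→A] = [T, F, T]
r2 m[φ1→G] = [T, T, T]
r2 m[φ2→H] = [T, T, T]
r2 m[φ2→G] = [T, T, T]
r2 m[φ3→P] = [T, T, T]
r2 m[φ3→G] = [T, T, T]
r2 m[φ4→M] = [F, T, T]
r2 m[φ4→H] = [T, T, T]
r2 m[φ5→M] = [F, T, T]
r2 m[φ6→R] = [T, F, T]
r2 m[φ7→G] = [F, F, T]
r2 m[φ8→H] = [F, T, F]
r2 m[R→φ0] = [T, F, T]
r2 m[R→φ6] = [T, T, T]
r2 m[P→φ3] = [T, T, T]
r2 m[M→φ4] = [F, T, T]
r2 m[M→φ5] = [F, T, T]
r2 m[A→φ0] = [T, F, T]
r2 m[A→φ1] = [T, T, T]
r2 m[H→φ2] = [F, T, F]
r2 m[H→φ4] = [F, T, F]
r2 m[H→φ8] = [T, T, T]
r2 m[G→φ1] = [F, F, T]
r2 m[G→φ2] = [F, F, T]
r2 m[G→φ3] = [F, F, T]
r2 m[G→φ7] = [T, T, T]
r3 m[φ0→R] = [T, T, F]
r3 m[φ0→A] = [T, T, T]
r3 m[φ1→A] = [T, F, T]
r3 m[φ1→G] = [T, T, T]
r3 m[φ2→H] = [T, T, F]
r3 m[φ2→G] = [T, F, T]
r3 m[φ3→P] = [T, T, F]
r3 m[φ3→G] = [T, T, T]
r3 m[φ4→M] = [F, F, T]
r3 m[φ4→H] = [T, T, T]
r3 m[φ5→M] = [F, T, T]
r3 m[φ6→R] = [T, F, T]
r3 m[φ7→G] = [F, F, T]
r3 m[φ8→H] = [F, T, F]
r3 m[R→φ0] = [T, F, T]
r3 m[R→φ6] = [T, T, T]
r3 m[P→φ3] = [T, T, T]
r3 m[M→φ4] = [F, T, T]
r3 m[M→φ5] = [F, T, T]
r3 m[A→φ0] = [T, F, T]
r3 m[A→φ1] = [T, T, T]
r3 m[H→φ2] = [F, T, F]
r3 m[H→φ4] = [F, T, F]
r3 m[H→φ8] = [T, T, T]
r3 m[G→φ1] = [F, F, T]
r3 m[G→φ2] = [F, F, T]
r3 m[G→φ3] = [F, F, T]
r3 m[G→φ7] = [T, T, T]
r4 m[φ0→R] = [T, T, F]
r4 m[φ0→A] = [T, T, T]
r4 m[φ1→A] = [T, F, T]
r4 m[φ1→G] = [T, T, T]
r4 m[φ2→H] = [T, T, F]
r4 m[φ2→G] = [T, F, T]
r4 m[φ3→P] = [T, T, F]
r4 m[φ3→G] = [T, T, T]
r4 m[φ4→M] = [F, F, T]
r4 m[φ4→H] = [T, T, T]
r4 m[φ5→M] = [F, T, T]
r4 m[φ6→R] = [T, F, T]
r4 m[φ7→G] = [F, F, T]
r4 m[φ8→H] = [F, T, F]
r4 m[R→φ0] = [T, F, T]
r4 m[R→φ6] = [T, T, F]
r4 m[P→φ3] = [T, T, T]
r4 m[M→φ4] = [F, T, T]
r4 m[M→φ5] = [F, F, T]
r4 m[A→φ0] = [T, F, T]
r4 m[A→φ1] = [T, T, T]
r4 m[H→φ2] = [F, T, F]
r4 m[H→φ4] = [F, T, F]
r4 m[H→φ8] = [T, T, F]
r4 m[G→φ1] = [F, F, T]
r4 m[G→φ2] = [F, F, T]
r4 m[G→φ3] = [F, F, T]
r4 m[G→φ7] = [T, F, T]
r5 m[φ0→R] = [T, T, F]
r5 m[φ0→A] = [T, T, T]
r5 m[φ1→A] = [T, F, T]
r5 m[φ1→G] = [T, T, T]
r5 m[φ2→H] = [T, T, F]
r5 m[φ2→G] = [T, F, T]
r5 m[φ3→P] = [T, T, F]
r5 m[φ3→G] = [T, T, T]
r5 m[φ4→M] = [F, F, T]
r5 m[φ4→H] = [T, T, T]
r5 m[φ5→M] = [F, T, T]
r5 m[φ6→R] = [T, F, T]
r5 m[φ7→G] = [F, F, T]
r5 m[φ8→H] = [F, T, F]
r5 m[R→φ0] = [T, F, T]
r5 m[R→φ6] = [T, T, F]
r5 m[P→φ3] = [T, T, T]
r5 m[M→φ4] = [F, T, T]
r5 m[M→φ5] = [F, F, T]
r5 m[A→φ0] = [T, F, T]
r5 m[A→φ1] = [T, T, T]
r5 m[H→φ2] = [F, T, F]
r5 m[H→φ4] = [F, T, F]
r5 m[H→φ8] = [T, T, F]
r5 m[G→φ1] = [F, F, T]
r5 m[G→φ2] = [F, F, T]
r5 m[G→φ3] = [F, F, T]
r5 m[G→φ7] = [T, F, T]
fixed point reached at round 5
b[R] = ⊗ incoming = [T, F, F]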